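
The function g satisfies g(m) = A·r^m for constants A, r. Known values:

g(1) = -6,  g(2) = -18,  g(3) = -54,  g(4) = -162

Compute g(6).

-1458

Consecutive ratio: -18/(-6) = 3, and -54/(-18) = 3, so r = 3.
Then A·3^1 = -6 gives A = -2, and g(m) = -2·3^m.
g(6) = -2·3^6 = -1458.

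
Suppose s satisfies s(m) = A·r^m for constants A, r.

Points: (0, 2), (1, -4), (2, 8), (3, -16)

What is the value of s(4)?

Consecutive ratio: -4/2 = -2, and 8/(-4) = -2, so r = -2.
Then A·(-2)^0 = 2 gives A = 2, and s(m) = 2·(-2)^m.
s(4) = 2·(-2)^4 = 32.

32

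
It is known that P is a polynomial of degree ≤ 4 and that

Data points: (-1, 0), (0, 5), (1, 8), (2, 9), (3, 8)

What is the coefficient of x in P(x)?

First differences: 5, 3, 1, -1. Second differences: -2, -2, -2.
Level-2 differences are constant, so P has degree 2.
Fitting a degree-2 polynomial gives P(x) = -x² + 4x + 5.
The coefficient of x is 4.

4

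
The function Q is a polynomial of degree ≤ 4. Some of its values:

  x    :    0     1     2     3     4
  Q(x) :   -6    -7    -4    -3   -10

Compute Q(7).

First differences: -1, 3, 1, -7. Second differences: 4, -2, -8. Third differences: -6, -6.
Level-3 differences are constant, so Q has degree 3.
Fitting a degree-3 polynomial gives Q(x) = -x³ + 5x² - 5x - 6.
Then Q(7) = -139.

-139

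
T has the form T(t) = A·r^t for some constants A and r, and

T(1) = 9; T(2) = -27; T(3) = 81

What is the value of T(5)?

Consecutive ratio: -27/9 = -3, and 81/(-27) = -3, so r = -3.
Then A·(-3)^1 = 9 gives A = -3, and T(t) = -3·(-3)^t.
T(5) = -3·(-3)^5 = 729.

729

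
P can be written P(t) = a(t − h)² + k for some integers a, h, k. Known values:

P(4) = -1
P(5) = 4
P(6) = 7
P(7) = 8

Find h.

First differences 5, 3, 1; second difference -2 = 2a, so a = -1.
Expanding, the t-coefficient is −2ah = 2h; matching it to the data gives h = 7, and then k = 8.
So P(t) = -1(t − 7)² + 8.
Hence h = 7.

7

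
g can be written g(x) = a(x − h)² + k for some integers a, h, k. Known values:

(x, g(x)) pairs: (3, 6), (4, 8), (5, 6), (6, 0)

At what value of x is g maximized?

First differences 2, -2, -6; second difference -4 = 2a, so a = -2.
Expanding, the x-coefficient is −2ah = 4h; matching it to the data gives h = 4, and then k = 8.
So g(x) = -2(x − 4)² + 8.
Hence h = 4.

4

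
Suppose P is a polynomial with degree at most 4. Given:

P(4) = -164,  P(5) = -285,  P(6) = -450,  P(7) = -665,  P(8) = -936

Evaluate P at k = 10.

First differences: -121, -165, -215, -271. Second differences: -44, -50, -56. Third differences: -6, -6.
Level-3 differences are constant, so P has degree 3.
Fitting a degree-3 polynomial gives P(k) = -k³ - 7k² + 3k.
Then P(10) = -1670.

-1670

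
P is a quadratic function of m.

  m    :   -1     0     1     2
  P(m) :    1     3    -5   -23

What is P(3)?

Write P(m) = am² + bm + c; the 4 given values yield a linear system in the 3 coefficients.
Solving, P(m) = -5m² - 3m + 3.
Then P(3) = -51.

-51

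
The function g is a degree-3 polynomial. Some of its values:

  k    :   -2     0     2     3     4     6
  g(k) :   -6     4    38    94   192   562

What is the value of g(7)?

Write g(k) = ak³ + bk² + ck + d; the 6 given values yield a linear system in the 4 coefficients.
Solving, g(k) = 2k³ + 3k² + 3k + 4.
Then g(7) = 858.

858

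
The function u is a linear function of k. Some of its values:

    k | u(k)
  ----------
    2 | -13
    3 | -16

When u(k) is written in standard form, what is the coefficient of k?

Write u(k) = ak + b; the 2 given values yield a linear system in the 2 coefficients.
Solving, u(k) = -3k - 7.
The coefficient of k is -3.

-3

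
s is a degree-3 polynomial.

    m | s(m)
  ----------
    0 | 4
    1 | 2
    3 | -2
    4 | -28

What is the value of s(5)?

-86

Write s(m) = am³ + bm² + cm + d; the 4 given values yield a linear system in the 4 coefficients.
Solving, s(m) = -2m³ + 8m² - 8m + 4.
Then s(5) = -86.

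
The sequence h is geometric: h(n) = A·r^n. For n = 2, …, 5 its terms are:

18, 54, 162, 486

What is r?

Consecutive ratio: 54/18 = 3, and 162/54 = 3, so r = 3.
Then A·3^2 = 18 gives A = 2, and h(n) = 2·3^n.

3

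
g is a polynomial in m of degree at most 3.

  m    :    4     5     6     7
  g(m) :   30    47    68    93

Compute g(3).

First differences: 17, 21, 25. Second differences: 4, 4.
Level-2 differences are constant, so g has degree 2.
Fitting a degree-2 polynomial gives g(m) = 2m² - m + 2.
Then g(3) = 17.

17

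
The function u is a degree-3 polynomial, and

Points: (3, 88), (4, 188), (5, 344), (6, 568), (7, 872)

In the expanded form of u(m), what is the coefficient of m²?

First differences: 100, 156, 224, 304. Second differences: 56, 68, 80. Third differences: 12, 12.
Level-3 differences are constant, so u has degree 3.
Fitting a degree-3 polynomial gives u(m) = 2m³ + 4m² - 2m + 4.
The coefficient of m² is 4.

4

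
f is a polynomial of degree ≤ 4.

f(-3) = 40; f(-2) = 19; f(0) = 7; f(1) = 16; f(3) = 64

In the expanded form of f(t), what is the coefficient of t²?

Write f(t) = at^4 + bt³ + ct² + dt + e; the 5 given values yield a linear system in the 5 coefficients.
Solving, the top 2 coefficients vanish, and f(t) = 5t² + 4t + 7.
The coefficient of t² is 5.

5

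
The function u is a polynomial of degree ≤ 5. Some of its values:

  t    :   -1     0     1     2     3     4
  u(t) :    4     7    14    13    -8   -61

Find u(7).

First differences: 3, 7, -1, -21, -53. Second differences: 4, -8, -20, -32. Third differences: -12, -12, -12.
Level-3 differences are constant, so u has degree 3.
Fitting a degree-3 polynomial gives u(t) = -2t³ + 2t² + 7t + 7.
Then u(7) = -532.

-532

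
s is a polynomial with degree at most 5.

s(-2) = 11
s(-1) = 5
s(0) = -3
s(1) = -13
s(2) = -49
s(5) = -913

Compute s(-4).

-103

Write s(m) = am^5 + bm^4 + cm³ + dm² + em + p; the 6 given values yield a linear system in the 6 coefficients.
Solving, the leading coefficient vanishes, and s(m) = -m^4 - 2m³ - 7m - 3.
Then s(-4) = -103.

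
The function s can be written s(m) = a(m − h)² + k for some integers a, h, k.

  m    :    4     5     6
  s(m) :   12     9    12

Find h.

First differences -3, 3; second difference 6 = 2a, so a = 3.
Expanding, the m-coefficient is −2ah = -6h; matching it to the data gives h = 5, and then k = 9.
So s(m) = 3(m − 5)² + 9.
Hence h = 5.

5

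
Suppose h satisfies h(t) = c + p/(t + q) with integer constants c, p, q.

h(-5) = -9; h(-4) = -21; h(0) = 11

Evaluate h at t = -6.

-5

(h(t) − c)(t + q) = p for each data point; the three points give a linear system in c and q, then p follows.
Solving: c = 3, q = 3, p = 24, so h(t) = 3 + 24/(t + 3).
Then h(-6) = 3 + 24/(-3) = -5.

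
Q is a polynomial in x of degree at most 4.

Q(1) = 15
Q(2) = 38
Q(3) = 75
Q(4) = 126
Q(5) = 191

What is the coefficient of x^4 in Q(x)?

0

First differences: 23, 37, 51, 65. Second differences: 14, 14, 14.
Level-2 differences are constant, so Q has degree 2.
Fitting a degree-2 polynomial gives Q(x) = 7x² + 2x + 6.
The coefficient of x^4 is 0.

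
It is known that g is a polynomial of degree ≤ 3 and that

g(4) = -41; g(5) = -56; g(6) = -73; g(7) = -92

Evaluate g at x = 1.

First differences: -15, -17, -19. Second differences: -2, -2.
Level-2 differences are constant, so g has degree 2.
Fitting a degree-2 polynomial gives g(x) = -x² - 6x - 1.
Then g(1) = -8.

-8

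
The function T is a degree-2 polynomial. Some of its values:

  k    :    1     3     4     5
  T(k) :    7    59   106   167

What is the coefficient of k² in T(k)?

Write T(k) = ak² + bk + c; the 4 given values yield a linear system in the 3 coefficients.
Solving, T(k) = 7k² - 2k + 2.
The coefficient of k² is 7.

7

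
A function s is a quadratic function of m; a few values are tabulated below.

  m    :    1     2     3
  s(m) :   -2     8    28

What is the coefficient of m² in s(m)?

5

Write s(m) = am² + bm + c; the 3 given values yield a linear system in the 3 coefficients.
Solving, s(m) = 5m² - 5m - 2.
The coefficient of m² is 5.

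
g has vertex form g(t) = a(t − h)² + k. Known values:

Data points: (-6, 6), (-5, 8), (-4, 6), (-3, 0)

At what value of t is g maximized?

First differences 2, -2, -6; second difference -4 = 2a, so a = -2.
Expanding, the t-coefficient is −2ah = 4h; matching it to the data gives h = -5, and then k = 8.
So g(t) = -2(t + 5)² + 8.
Hence h = -5.

-5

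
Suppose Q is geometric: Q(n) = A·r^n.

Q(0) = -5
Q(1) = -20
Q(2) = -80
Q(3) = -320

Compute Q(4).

-1280

Consecutive ratio: -20/(-5) = 4, and -80/(-20) = 4, so r = 4.
Then A·4^0 = -5 gives A = -5, and Q(n) = -5·4^n.
Q(4) = -5·4^4 = -1280.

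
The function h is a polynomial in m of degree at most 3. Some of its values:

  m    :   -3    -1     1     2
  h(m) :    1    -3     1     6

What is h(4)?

22

Write h(m) = am³ + bm² + cm + d; the 4 given values yield a linear system in the 4 coefficients.
Solving, the leading coefficient vanishes, and h(m) = m² + 2m - 2.
Then h(4) = 22.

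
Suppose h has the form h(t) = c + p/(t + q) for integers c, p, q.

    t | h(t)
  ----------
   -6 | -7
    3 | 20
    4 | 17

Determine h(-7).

-5

(h(t) − c)(t + q) = p for each data point; the three points give a linear system in c and q, then p follows.
Solving: c = 5, q = 1, p = 60, so h(t) = 5 + 60/(t + 1).
Then h(-7) = 5 + 60/(-6) = -5.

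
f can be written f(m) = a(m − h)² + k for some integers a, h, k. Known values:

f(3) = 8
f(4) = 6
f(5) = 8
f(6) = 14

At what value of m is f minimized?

4

First differences -2, 2, 6; second difference 4 = 2a, so a = 2.
Expanding, the m-coefficient is −2ah = -4h; matching it to the data gives h = 4, and then k = 6.
So f(m) = 2(m − 4)² + 6.
Hence h = 4.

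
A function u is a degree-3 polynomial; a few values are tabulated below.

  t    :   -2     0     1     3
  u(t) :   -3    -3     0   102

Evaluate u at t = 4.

237

Write u(t) = at³ + bt² + ct + d; the 4 given values yield a linear system in the 4 coefficients.
Solving, u(t) = 3t³ + 4t² - 4t - 3.
Then u(4) = 237.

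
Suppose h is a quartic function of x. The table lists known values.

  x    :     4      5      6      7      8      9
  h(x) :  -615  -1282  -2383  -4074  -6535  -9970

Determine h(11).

First differences: -667, -1101, -1691, -2461, -3435. Second differences: -434, -590, -770, -974. Third differences: -156, -180, -204. Fourth differences: -24, -24.
Level-4 differences are constant, so h has degree 4.
Fitting a degree-4 polynomial gives h(x) = -x^4 - 4x³ - 6x² - 7.
Then h(11) = -20698.

-20698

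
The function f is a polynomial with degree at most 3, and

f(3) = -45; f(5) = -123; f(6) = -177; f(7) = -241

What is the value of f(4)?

-79

Write f(x) = ax³ + bx² + cx + d; the 4 given values yield a linear system in the 4 coefficients.
Solving, the leading coefficient vanishes, and f(x) = -5x² + x - 3.
Then f(4) = -79.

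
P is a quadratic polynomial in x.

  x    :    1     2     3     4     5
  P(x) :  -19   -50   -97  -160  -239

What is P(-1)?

Write P(x) = ax² + bx + c; the 5 given values yield a linear system in the 3 coefficients.
Solving, P(x) = -8x² - 7x - 4.
Then P(-1) = -5.

-5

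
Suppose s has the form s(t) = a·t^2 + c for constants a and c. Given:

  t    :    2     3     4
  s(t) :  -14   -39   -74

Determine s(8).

From s(2) = -14 and s(3) = -39: 4a + c = -14 and 9a + c = -39.
Subtracting: 5a = -25, so a = -5; then c = -14 − (-5)·4 = 6.
So s(t) = -5t² + 6, and s(8) = -314.

-314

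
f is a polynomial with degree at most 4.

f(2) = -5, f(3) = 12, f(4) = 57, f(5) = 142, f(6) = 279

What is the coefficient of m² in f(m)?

First differences: 17, 45, 85, 137. Second differences: 28, 40, 52. Third differences: 12, 12.
Level-3 differences are constant, so f has degree 3.
Fitting a degree-3 polynomial gives f(m) = 2m³ - 4m² - m - 3.
The coefficient of m² is -4.

-4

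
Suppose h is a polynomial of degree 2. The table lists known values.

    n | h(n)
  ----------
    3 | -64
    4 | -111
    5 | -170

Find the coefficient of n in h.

Write h(n) = an² + bn + c; the 3 given values yield a linear system in the 3 coefficients.
Solving, h(n) = -6n² - 5n + 5.
The coefficient of n is -5.

-5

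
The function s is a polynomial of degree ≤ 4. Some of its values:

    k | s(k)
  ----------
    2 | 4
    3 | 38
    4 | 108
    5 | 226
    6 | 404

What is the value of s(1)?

First differences: 34, 70, 118, 178. Second differences: 36, 48, 60. Third differences: 12, 12.
Level-3 differences are constant, so s has degree 3.
Fitting a degree-3 polynomial gives s(k) = 2k³ - 4k - 4.
Then s(1) = -6.

-6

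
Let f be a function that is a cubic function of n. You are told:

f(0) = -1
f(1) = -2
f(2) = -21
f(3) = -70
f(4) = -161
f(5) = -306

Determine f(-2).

-5

First differences: -1, -19, -49, -91, -145. Second differences: -18, -30, -42, -54. Third differences: -12, -12, -12.
Level-3 differences are constant, so f has degree 3.
Fitting a degree-3 polynomial gives f(n) = -2n³ - 3n² + 4n - 1.
Then f(-2) = -5.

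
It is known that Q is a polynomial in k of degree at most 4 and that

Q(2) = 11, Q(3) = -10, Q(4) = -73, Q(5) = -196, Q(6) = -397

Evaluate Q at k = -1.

First differences: -21, -63, -123, -201. Second differences: -42, -60, -78. Third differences: -18, -18.
Level-3 differences are constant, so Q has degree 3.
Fitting a degree-3 polynomial gives Q(k) = -3k³ + 6k² + 6k - 1.
Then Q(-1) = 2.

2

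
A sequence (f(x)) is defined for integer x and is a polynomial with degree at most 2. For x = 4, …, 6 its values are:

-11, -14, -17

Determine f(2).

First differences: -3, -3.
Level-1 differences are constant, so f has degree 1.
Fitting a degree-1 polynomial gives f(x) = -3x + 1.
Then f(2) = -5.

-5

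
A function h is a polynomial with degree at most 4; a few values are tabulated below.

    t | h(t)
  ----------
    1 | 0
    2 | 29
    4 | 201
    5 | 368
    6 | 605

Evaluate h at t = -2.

-3

Write h(t) = at^4 + bt³ + ct² + dt + e; the 5 given values yield a linear system in the 5 coefficients.
Solving, the leading coefficient vanishes, and h(t) = 2t³ + 5t² - 7.
Then h(-2) = -3.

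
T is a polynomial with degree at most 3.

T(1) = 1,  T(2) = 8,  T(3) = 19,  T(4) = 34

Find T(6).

76

First differences: 7, 11, 15. Second differences: 4, 4.
Level-2 differences are constant, so T has degree 2.
Fitting a degree-2 polynomial gives T(t) = 2t² + t - 2.
Then T(6) = 76.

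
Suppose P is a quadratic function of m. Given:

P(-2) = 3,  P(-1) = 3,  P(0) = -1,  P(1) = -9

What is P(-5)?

-21

First differences: 0, -4, -8. Second differences: -4, -4.
Level-2 differences are constant, so P has degree 2.
Fitting a degree-2 polynomial gives P(m) = -2m² - 6m - 1.
Then P(-5) = -21.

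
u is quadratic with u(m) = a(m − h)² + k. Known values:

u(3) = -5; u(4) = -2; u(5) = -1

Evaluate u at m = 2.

First differences 3, 1; second difference -2 = 2a, so a = -1.
Expanding, the m-coefficient is −2ah = 2h; matching it to the data gives h = 5, and then k = -1.
So u(m) = -1(m − 5)² − 1.
u(2) = -1·(-3)² − 1 = -10.

-10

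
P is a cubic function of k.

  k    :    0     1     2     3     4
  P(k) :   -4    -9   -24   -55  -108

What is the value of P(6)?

-304

Write P(k) = ak³ + bk² + ck + d; the 5 given values yield a linear system in the 4 coefficients.
Solving, P(k) = -k³ - 2k² - 2k - 4.
Then P(6) = -304.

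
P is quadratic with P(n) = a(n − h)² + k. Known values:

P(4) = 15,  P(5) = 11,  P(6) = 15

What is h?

First differences -4, 4; second difference 8 = 2a, so a = 4.
Expanding, the n-coefficient is −2ah = -8h; matching it to the data gives h = 5, and then k = 11.
So P(n) = 4(n − 5)² + 11.
Hence h = 5.

5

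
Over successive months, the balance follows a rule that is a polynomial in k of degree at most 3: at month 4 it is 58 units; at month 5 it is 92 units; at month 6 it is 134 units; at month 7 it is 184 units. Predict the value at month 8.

Write the value at k as s(k).
First differences: 34, 42, 50. Second differences: 8, 8.
Level-2 differences are constant, so s has degree 2.
Fitting a degree-2 polynomial gives s(k) = 4k² - 2k + 2.
Then s(8) = 242.

242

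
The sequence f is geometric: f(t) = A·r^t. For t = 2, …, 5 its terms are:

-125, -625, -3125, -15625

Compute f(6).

-78125

Consecutive ratio: -625/(-125) = 5, and -3125/(-625) = 5, so r = 5.
Then A·5^2 = -125 gives A = -5, and f(t) = -5·5^t.
f(6) = -5·5^6 = -78125.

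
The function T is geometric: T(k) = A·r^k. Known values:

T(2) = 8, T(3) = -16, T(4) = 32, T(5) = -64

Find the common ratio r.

Consecutive ratio: -16/8 = -2, and 32/(-16) = -2, so r = -2.
Then A·(-2)^2 = 8 gives A = 2, and T(k) = 2·(-2)^k.

-2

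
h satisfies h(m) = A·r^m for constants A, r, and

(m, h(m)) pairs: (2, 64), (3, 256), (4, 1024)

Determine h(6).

Consecutive ratio: 256/64 = 4, and 1024/256 = 4, so r = 4.
Then A·4^2 = 64 gives A = 4, and h(m) = 4·4^m.
h(6) = 4·4^6 = 16384.

16384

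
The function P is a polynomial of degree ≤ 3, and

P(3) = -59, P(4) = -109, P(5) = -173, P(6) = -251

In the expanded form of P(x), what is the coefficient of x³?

First differences: -50, -64, -78. Second differences: -14, -14.
Level-2 differences are constant, so P has degree 2.
Fitting a degree-2 polynomial gives P(x) = -7x² - x + 7.
The coefficient of x³ is 0.

0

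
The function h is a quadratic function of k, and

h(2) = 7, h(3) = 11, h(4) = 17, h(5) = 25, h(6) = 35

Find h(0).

First differences: 4, 6, 8, 10. Second differences: 2, 2, 2.
Level-2 differences are constant, so h has degree 2.
Fitting a degree-2 polynomial gives h(k) = k² - k + 5.
Then h(0) = 5.

5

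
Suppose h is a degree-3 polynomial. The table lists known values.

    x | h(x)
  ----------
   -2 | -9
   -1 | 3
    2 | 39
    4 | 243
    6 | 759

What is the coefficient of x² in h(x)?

3

Write h(x) = ax³ + bx² + cx + d; the 5 given values yield a linear system in the 4 coefficients.
Solving, h(x) = 3x³ + 3x² + 3.
The coefficient of x² is 3.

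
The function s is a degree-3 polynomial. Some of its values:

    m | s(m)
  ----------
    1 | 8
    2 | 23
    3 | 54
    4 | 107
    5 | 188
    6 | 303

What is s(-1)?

2

Write s(m) = am³ + bm² + cm + d; the 6 given values yield a linear system in the 4 coefficients.
Solving, s(m) = m³ + 2m² + 2m + 3.
Then s(-1) = 2.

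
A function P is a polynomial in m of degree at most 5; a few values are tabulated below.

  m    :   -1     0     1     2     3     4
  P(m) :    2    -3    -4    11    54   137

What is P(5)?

Write P(m) = am^5 + bm^4 + cm³ + dm² + em + p; the 6 given values yield a linear system in the 6 coefficients.
Solving, the top 2 coefficients vanish, and P(m) = 2m³ + 2m² - 5m - 3.
Then P(5) = 272.

272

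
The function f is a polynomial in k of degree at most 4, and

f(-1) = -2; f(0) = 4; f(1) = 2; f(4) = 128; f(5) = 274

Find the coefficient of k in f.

-1

Write f(k) = ak^4 + bk³ + ck² + dk + e; the 5 given values yield a linear system in the 5 coefficients.
Solving, the leading coefficient vanishes, and f(k) = 3k³ - 4k² - k + 4.
The coefficient of k is -1.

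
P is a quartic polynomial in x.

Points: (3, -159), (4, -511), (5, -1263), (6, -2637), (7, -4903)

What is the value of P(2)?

-33

Write P(x) = ax^4 + bx³ + cx² + dx + e; the 5 given values yield a linear system in the 5 coefficients.
Solving, P(x) = -2x^4 - x³ + 6x² - 7x - 3.
Then P(2) = -33.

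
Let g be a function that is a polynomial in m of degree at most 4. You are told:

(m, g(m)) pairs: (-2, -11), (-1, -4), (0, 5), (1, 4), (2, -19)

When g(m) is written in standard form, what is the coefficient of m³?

-2

Write g(m) = am^4 + bm³ + cm² + dm + e; the 5 given values yield a linear system in the 5 coefficients.
Solving, the leading coefficient vanishes, and g(m) = -2m³ - 5m² + 6m + 5.
The coefficient of m³ is -2.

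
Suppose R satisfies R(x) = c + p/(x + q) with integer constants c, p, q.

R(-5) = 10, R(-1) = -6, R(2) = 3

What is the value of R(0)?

0

(R(x) − c)(x + q) = p for each data point; the three points give a linear system in c and q, then p follows.
Solving: c = 6, q = 2, p = -12, so R(x) = 6 − 12/(x + 2).
Then R(0) = 6 − 12/2 = 0.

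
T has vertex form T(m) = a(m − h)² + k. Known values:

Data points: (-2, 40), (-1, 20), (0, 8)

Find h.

1

First differences -20, -12; second difference 8 = 2a, so a = 4.
Expanding, the m-coefficient is −2ah = -8h; matching it to the data gives h = 1, and then k = 4.
So T(m) = 4(m − 1)² + 4.
Hence h = 1.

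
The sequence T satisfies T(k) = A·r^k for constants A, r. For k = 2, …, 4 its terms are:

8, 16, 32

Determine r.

2

Consecutive ratio: 16/8 = 2, and 32/16 = 2, so r = 2.
Then A·2^2 = 8 gives A = 2, and T(k) = 2·2^k.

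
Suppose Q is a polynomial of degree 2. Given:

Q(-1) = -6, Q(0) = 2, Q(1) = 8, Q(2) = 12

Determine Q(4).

Write Q(m) = am² + bm + c; the 4 given values yield a linear system in the 3 coefficients.
Solving, Q(m) = -m² + 7m + 2.
Then Q(4) = 14.

14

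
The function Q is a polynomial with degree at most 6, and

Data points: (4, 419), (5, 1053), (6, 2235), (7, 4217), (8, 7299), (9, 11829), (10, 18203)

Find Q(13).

53069

First differences: 634, 1182, 1982, 3082, 4530, 6374. Second differences: 548, 800, 1100, 1448, 1844. Third differences: 252, 300, 348, 396. Fourth differences: 48, 48, 48.
Level-4 differences are constant, so Q has degree 4.
Fitting a degree-4 polynomial gives Q(k) = 2k^4 - 2k³ + 2k² + 3.
Then Q(13) = 53069.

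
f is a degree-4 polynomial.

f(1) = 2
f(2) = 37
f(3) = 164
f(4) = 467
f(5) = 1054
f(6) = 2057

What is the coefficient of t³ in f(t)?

4

Write f(t) = at^4 + bt³ + ct² + dt + e; the 6 given values yield a linear system in the 5 coefficients.
Solving, f(t) = t^4 + 4t³ - 3t² + t - 1.
The coefficient of t³ is 4.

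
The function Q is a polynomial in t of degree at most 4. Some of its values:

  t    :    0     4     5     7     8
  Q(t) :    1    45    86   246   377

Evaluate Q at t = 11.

Write Q(t) = at^4 + bt³ + ct² + dt + e; the 5 given values yield a linear system in the 5 coefficients.
Solving, the leading coefficient vanishes, and Q(t) = t³ - 3t² + 7t + 1.
Then Q(11) = 1046.

1046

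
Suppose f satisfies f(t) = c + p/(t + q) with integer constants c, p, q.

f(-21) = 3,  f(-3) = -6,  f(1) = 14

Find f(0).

24

(f(t) − c)(t + q) = p for each data point; the three points give a linear system in c and q, then p follows.
Solving: c = 4, q = 1, p = 20, so f(t) = 4 + 20/(t + 1).
Then f(0) = 4 + 20/1 = 24.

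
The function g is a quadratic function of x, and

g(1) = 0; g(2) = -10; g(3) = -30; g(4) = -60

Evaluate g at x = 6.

-150

First differences: -10, -20, -30. Second differences: -10, -10.
Level-2 differences are constant, so g has degree 2.
Fitting a degree-2 polynomial gives g(x) = -5x² + 5x.
Then g(6) = -150.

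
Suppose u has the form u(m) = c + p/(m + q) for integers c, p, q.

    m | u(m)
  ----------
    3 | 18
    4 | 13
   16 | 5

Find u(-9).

0

(u(m) − c)(m + q) = p for each data point; the three points give a linear system in c and q, then p follows.
Solving: c = 3, q = -1, p = 30, so u(m) = 3 + 30/(m − 1).
Then u(-9) = 3 + 30/(-10) = 0.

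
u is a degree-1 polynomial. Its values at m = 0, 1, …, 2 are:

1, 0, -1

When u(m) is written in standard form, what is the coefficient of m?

First differences: -1, -1.
Level-1 differences are constant, so u has degree 1.
Fitting a degree-1 polynomial gives u(m) = -m + 1.
The coefficient of m is -1.

-1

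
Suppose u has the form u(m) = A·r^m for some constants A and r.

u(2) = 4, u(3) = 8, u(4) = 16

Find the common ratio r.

Consecutive ratio: 8/4 = 2, and 16/8 = 2, so r = 2.
Then A·2^2 = 4 gives A = 1, and u(m) = 1·2^m.

2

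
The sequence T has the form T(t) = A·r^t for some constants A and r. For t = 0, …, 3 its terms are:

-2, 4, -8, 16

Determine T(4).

-32

Consecutive ratio: 4/(-2) = -2, and -8/4 = -2, so r = -2.
Then A·(-2)^0 = -2 gives A = -2, and T(t) = -2·(-2)^t.
T(4) = -2·(-2)^4 = -32.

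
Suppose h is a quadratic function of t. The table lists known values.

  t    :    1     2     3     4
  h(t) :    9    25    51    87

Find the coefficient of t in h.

1

First differences: 16, 26, 36. Second differences: 10, 10.
Level-2 differences are constant, so h has degree 2.
Fitting a degree-2 polynomial gives h(t) = 5t² + t + 3.
The coefficient of t is 1.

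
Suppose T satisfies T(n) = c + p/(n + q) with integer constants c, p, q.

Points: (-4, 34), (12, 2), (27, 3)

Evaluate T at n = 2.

-2

(T(n) − c)(n + q) = p for each data point; the three points give a linear system in c and q, then p follows.
Solving: c = 4, q = 3, p = -30, so T(n) = 4 − 30/(n + 3).
Then T(2) = 4 − 30/5 = -2.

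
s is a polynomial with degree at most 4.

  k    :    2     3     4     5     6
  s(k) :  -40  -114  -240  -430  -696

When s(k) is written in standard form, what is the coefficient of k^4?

0

First differences: -74, -126, -190, -266. Second differences: -52, -64, -76. Third differences: -12, -12.
Level-3 differences are constant, so s has degree 3.
Fitting a degree-3 polynomial gives s(k) = -2k³ - 8k² + 4k.
The coefficient of k^4 is 0.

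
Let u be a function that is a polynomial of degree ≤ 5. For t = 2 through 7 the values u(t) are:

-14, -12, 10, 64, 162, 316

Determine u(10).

Write u(t) = at^5 + bt^4 + ct³ + dt² + et + p; the 6 given values yield a linear system in the 6 coefficients.
Solving, the top 2 coefficients vanish, and u(t) = 2t³ - 8t² + 4t - 6.
Then u(10) = 1234.

1234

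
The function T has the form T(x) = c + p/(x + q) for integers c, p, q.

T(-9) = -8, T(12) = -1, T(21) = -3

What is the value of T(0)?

(T(x) − c)(x + q) = p for each data point; the three points give a linear system in c and q, then p follows.
Solving: c = -5, q = -3, p = 36, so T(x) = -5 + 36/(x − 3).
Then T(0) = -5 + 36/(-3) = -17.

-17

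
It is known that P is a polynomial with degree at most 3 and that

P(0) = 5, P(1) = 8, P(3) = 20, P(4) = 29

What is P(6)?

Write P(t) = at³ + bt² + ct + d; the 4 given values yield a linear system in the 4 coefficients.
Solving, the leading coefficient vanishes, and P(t) = t² + 2t + 5.
Then P(6) = 53.

53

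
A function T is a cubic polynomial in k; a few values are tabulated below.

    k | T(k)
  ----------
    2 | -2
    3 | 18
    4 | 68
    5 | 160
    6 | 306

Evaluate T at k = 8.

808

First differences: 20, 50, 92, 146. Second differences: 30, 42, 54. Third differences: 12, 12.
Level-3 differences are constant, so T has degree 3.
Fitting a degree-3 polynomial gives T(k) = 2k³ - 3k² - 3k.
Then T(8) = 808.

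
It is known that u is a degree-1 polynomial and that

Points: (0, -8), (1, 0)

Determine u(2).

8

Write u(m) = am + b; the 2 given values yield a linear system in the 2 coefficients.
Solving, u(m) = 8m - 8.
Then u(2) = 8.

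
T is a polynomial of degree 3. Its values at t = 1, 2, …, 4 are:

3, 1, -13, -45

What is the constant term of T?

Write T(t) = at³ + bt² + ct + d; the 4 given values yield a linear system in the 4 coefficients.
Solving, T(t) = -t³ + 5t - 1.
The constant term is T(0) = -1.

-1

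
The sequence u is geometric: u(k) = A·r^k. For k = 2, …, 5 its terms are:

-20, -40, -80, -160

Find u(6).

Consecutive ratio: -40/(-20) = 2, and -80/(-40) = 2, so r = 2.
Then A·2^2 = -20 gives A = -5, and u(k) = -5·2^k.
u(6) = -5·2^6 = -320.

-320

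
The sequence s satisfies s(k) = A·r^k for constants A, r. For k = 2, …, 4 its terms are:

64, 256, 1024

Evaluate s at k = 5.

Consecutive ratio: 256/64 = 4, and 1024/256 = 4, so r = 4.
Then A·4^2 = 64 gives A = 4, and s(k) = 4·4^k.
s(5) = 4·4^5 = 4096.

4096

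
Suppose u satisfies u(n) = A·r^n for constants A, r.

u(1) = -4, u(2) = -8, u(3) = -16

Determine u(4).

-32

Consecutive ratio: -8/(-4) = 2, and -16/(-8) = 2, so r = 2.
Then A·2^1 = -4 gives A = -2, and u(n) = -2·2^n.
u(4) = -2·2^4 = -32.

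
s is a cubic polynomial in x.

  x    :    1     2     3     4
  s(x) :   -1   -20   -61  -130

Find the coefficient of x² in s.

Write s(x) = ax³ + bx² + cx + d; the 4 given values yield a linear system in the 4 coefficients.
Solving, s(x) = -x³ - 5x² + 3x + 2.
The coefficient of x² is -5.

-5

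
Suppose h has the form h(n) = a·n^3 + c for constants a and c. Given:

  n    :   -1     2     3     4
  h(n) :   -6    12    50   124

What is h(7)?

682

From h(-1) = -6 and h(2) = 12: -1a + c = -6 and 8a + c = 12.
Subtracting: 9a = 18, so a = 2; then c = -6 − 2·(-1) = -4.
So h(n) = 2n³ − 4, and h(7) = 682.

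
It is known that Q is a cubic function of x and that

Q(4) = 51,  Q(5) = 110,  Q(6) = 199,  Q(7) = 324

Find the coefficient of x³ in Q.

1

Write Q(x) = ax³ + bx² + cx + d; the 4 given values yield a linear system in the 4 coefficients.
Solving, Q(x) = x³ - 2x - 5.
The coefficient of x³ is 1.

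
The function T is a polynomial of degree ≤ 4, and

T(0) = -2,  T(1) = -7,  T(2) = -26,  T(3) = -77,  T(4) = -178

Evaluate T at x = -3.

Write T(x) = ax^4 + bx³ + cx² + dx + e; the 5 given values yield a linear system in the 5 coefficients.
Solving, the leading coefficient vanishes, and T(x) = -3x³ + 2x² - 4x - 2.
Then T(-3) = 109.

109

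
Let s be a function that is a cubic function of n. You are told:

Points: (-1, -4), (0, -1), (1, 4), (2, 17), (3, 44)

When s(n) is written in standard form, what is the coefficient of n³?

1

Write s(n) = an³ + bn² + cn + d; the 5 given values yield a linear system in the 4 coefficients.
Solving, s(n) = n³ + n² + 3n - 1.
The coefficient of n³ is 1.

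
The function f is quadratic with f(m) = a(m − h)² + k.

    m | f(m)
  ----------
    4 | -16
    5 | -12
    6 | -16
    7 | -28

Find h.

5

First differences 4, -4, -12; second difference -8 = 2a, so a = -4.
Expanding, the m-coefficient is −2ah = 8h; matching it to the data gives h = 5, and then k = -12.
So f(m) = -4(m − 5)² − 12.
Hence h = 5.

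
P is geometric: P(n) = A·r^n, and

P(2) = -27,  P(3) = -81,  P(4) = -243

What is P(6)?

-2187

Consecutive ratio: -81/(-27) = 3, and -243/(-81) = 3, so r = 3.
Then A·3^2 = -27 gives A = -3, and P(n) = -3·3^n.
P(6) = -3·3^6 = -2187.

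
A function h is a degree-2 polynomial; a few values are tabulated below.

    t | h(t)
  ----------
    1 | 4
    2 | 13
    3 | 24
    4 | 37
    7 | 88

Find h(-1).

-8

Write h(t) = at² + bt + c; the 5 given values yield a linear system in the 3 coefficients.
Solving, h(t) = t² + 6t - 3.
Then h(-1) = -8.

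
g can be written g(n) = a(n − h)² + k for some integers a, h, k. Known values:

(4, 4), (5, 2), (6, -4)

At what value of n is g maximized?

4

First differences -2, -6; second difference -4 = 2a, so a = -2.
Expanding, the n-coefficient is −2ah = 4h; matching it to the data gives h = 4, and then k = 4.
So g(n) = -2(n − 4)² + 4.
Hence h = 4.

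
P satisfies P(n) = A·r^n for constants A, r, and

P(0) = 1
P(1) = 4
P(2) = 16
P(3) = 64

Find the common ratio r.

Consecutive ratio: 4/1 = 4, and 16/4 = 4, so r = 4.
Then A·4^0 = 1 gives A = 1, and P(n) = 1·4^n.

4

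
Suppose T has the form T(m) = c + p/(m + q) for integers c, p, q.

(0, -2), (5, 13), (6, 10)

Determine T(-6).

(T(m) − c)(m + q) = p for each data point; the three points give a linear system in c and q, then p follows.
Solving: c = 4, q = -3, p = 18, so T(m) = 4 + 18/(m − 3).
Then T(-6) = 4 + 18/(-9) = 2.

2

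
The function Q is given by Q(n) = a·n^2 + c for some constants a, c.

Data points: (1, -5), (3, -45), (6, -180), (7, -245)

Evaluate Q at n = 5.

-125

From Q(1) = -5 and Q(3) = -45: 1a + c = -5 and 9a + c = -45.
Subtracting: 8a = -40, so a = -5; then c = -5 − (-5)·1 = 0.
So Q(n) = -5n² + 0, and Q(5) = -125.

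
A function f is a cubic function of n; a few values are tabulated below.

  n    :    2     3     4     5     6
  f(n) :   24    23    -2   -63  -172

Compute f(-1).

3

First differences: -1, -25, -61, -109. Second differences: -24, -36, -48. Third differences: -12, -12.
Level-3 differences are constant, so f has degree 3.
Fitting a degree-3 polynomial gives f(n) = -2n³ + 6n² + 7n + 2.
Then f(-1) = 3.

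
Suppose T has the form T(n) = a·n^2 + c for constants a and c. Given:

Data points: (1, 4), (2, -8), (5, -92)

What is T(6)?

-136

From T(1) = 4 and T(2) = -8: 1a + c = 4 and 4a + c = -8.
Subtracting: 3a = -12, so a = -4; then c = 4 − (-4)·1 = 8.
So T(n) = -4n² + 8, and T(6) = -136.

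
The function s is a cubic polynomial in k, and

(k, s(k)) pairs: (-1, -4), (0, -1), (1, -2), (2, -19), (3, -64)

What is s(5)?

First differences: 3, -1, -17, -45. Second differences: -4, -16, -28. Third differences: -12, -12.
Level-3 differences are constant, so s has degree 3.
Fitting a degree-3 polynomial gives s(k) = -2k³ - 2k² + 3k - 1.
Then s(5) = -286.

-286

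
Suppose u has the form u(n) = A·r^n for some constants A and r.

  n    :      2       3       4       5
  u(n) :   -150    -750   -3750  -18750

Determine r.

5

Consecutive ratio: -750/(-150) = 5, and -3750/(-750) = 5, so r = 5.
Then A·5^2 = -150 gives A = -6, and u(n) = -6·5^n.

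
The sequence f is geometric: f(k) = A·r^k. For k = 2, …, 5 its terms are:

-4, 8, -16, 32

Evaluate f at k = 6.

-64

Consecutive ratio: 8/(-4) = -2, and -16/8 = -2, so r = -2.
Then A·(-2)^2 = -4 gives A = -1, and f(k) = -1·(-2)^k.
f(6) = -1·(-2)^6 = -64.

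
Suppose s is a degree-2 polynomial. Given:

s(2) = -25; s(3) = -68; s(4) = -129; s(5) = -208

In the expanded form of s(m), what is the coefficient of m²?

Write s(m) = am² + bm + c; the 4 given values yield a linear system in the 3 coefficients.
Solving, s(m) = -9m² + 2m + 7.
The coefficient of m² is -9.

-9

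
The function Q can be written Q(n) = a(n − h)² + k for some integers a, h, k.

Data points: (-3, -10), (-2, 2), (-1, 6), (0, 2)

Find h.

First differences 12, 4, -4; second difference -8 = 2a, so a = -4.
Expanding, the n-coefficient is −2ah = 8h; matching it to the data gives h = -1, and then k = 6.
So Q(n) = -4(n + 1)² + 6.
Hence h = -1.

-1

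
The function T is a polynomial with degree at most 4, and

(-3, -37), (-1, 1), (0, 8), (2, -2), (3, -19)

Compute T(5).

-77

Write T(k) = ak^4 + bk³ + ck² + dk + e; the 5 given values yield a linear system in the 5 coefficients.
Solving, the top 2 coefficients vanish, and T(k) = -4k² + 3k + 8.
Then T(5) = -77.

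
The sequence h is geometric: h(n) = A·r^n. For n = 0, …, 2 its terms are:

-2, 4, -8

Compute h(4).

Consecutive ratio: 4/(-2) = -2, and -8/4 = -2, so r = -2.
Then A·(-2)^0 = -2 gives A = -2, and h(n) = -2·(-2)^n.
h(4) = -2·(-2)^4 = -32.

-32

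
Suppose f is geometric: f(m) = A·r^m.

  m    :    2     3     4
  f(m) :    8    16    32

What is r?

2

Consecutive ratio: 16/8 = 2, and 32/16 = 2, so r = 2.
Then A·2^2 = 8 gives A = 2, and f(m) = 2·2^m.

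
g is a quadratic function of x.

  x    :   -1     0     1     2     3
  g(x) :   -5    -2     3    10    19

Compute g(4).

First differences: 3, 5, 7, 9. Second differences: 2, 2, 2.
Level-2 differences are constant, so g has degree 2.
Fitting a degree-2 polynomial gives g(x) = x² + 4x - 2.
Then g(4) = 30.

30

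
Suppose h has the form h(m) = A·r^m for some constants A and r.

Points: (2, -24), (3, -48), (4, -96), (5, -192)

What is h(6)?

Consecutive ratio: -48/(-24) = 2, and -96/(-48) = 2, so r = 2.
Then A·2^2 = -24 gives A = -6, and h(m) = -6·2^m.
h(6) = -6·2^6 = -384.

-384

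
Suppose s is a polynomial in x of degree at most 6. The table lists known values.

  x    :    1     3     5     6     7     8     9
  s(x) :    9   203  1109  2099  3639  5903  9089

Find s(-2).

3

Write s(x) = ax^6 + bx^5 + cx^4 + dx³ + ex² + px + q; the 7 given values yield a linear system in the 7 coefficients.
Solving, the top 2 coefficients vanish, and s(x) = x^4 + 3x³ + 4x² + 2x - 1.
Then s(-2) = 3.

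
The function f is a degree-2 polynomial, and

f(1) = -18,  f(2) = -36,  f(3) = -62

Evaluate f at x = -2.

Write f(x) = ax² + bx + c; the 3 given values yield a linear system in the 3 coefficients.
Solving, f(x) = -4x² - 6x - 8.
Then f(-2) = -12.

-12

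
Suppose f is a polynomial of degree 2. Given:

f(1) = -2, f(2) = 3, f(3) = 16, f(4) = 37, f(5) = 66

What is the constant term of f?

1

First differences: 5, 13, 21, 29. Second differences: 8, 8, 8.
Level-2 differences are constant, so f has degree 2.
Fitting a degree-2 polynomial gives f(t) = 4t² - 7t + 1.
The constant term is f(0) = 1.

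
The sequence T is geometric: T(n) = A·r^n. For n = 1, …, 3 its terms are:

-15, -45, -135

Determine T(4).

-405

Consecutive ratio: -45/(-15) = 3, and -135/(-45) = 3, so r = 3.
Then A·3^1 = -15 gives A = -5, and T(n) = -5·3^n.
T(4) = -5·3^4 = -405.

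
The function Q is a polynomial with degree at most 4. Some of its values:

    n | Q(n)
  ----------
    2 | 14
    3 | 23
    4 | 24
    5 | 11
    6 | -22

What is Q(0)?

-4

First differences: 9, 1, -13, -33. Second differences: -8, -14, -20. Third differences: -6, -6.
Level-3 differences are constant, so Q has degree 3.
Fitting a degree-3 polynomial gives Q(n) = -n³ + 5n² + 3n - 4.
The constant term is Q(0) = -4.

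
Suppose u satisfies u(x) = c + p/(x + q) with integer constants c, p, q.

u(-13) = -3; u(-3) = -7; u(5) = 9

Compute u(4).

14

(u(x) − c)(x + q) = p for each data point; the three points give a linear system in c and q, then p follows.
Solving: c = -1, q = -2, p = 30, so u(x) = -1 + 30/(x − 2).
Then u(4) = -1 + 30/2 = 14.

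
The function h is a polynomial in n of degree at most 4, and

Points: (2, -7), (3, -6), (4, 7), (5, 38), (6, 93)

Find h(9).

462

Write h(n) = an^4 + bn³ + cn² + dn + e; the 5 given values yield a linear system in the 5 coefficients.
Solving, the leading coefficient vanishes, and h(n) = n³ - 3n² - 3n + 3.
Then h(9) = 462.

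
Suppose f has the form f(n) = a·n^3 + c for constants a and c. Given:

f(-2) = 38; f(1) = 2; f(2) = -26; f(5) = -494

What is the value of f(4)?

-250

From f(-2) = 38 and f(1) = 2: -8a + c = 38 and 1a + c = 2.
Subtracting: 9a = -36, so a = -4; then c = 38 − (-4)·(-8) = 6.
So f(n) = -4n³ + 6, and f(4) = -250.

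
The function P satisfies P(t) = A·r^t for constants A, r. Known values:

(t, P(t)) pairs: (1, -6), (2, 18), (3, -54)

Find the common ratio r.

-3

Consecutive ratio: 18/(-6) = -3, and -54/18 = -3, so r = -3.
Then A·(-3)^1 = -6 gives A = 2, and P(t) = 2·(-3)^t.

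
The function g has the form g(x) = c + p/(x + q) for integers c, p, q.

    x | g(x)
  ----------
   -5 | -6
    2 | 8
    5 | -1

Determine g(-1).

(g(x) − c)(x + q) = p for each data point; the three points give a linear system in c and q, then p follows.
Solving: c = -4, q = -1, p = 12, so g(x) = -4 + 12/(x − 1).
Then g(-1) = -4 + 12/(-2) = -10.

-10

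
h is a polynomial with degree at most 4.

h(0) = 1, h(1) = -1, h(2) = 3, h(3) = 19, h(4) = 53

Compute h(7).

First differences: -2, 4, 16, 34. Second differences: 6, 12, 18. Third differences: 6, 6.
Level-3 differences are constant, so h has degree 3.
Fitting a degree-3 polynomial gives h(m) = m³ - 3m + 1.
Then h(7) = 323.

323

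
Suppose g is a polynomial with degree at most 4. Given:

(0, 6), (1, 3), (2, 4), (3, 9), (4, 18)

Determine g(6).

First differences: -3, 1, 5, 9. Second differences: 4, 4, 4.
Level-2 differences are constant, so g has degree 2.
Fitting a degree-2 polynomial gives g(m) = 2m² - 5m + 6.
Then g(6) = 48.

48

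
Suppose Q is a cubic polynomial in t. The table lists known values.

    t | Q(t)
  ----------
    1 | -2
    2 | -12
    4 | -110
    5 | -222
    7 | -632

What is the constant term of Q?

Write Q(t) = at³ + bt² + ct + d; the 5 given values yield a linear system in the 4 coefficients.
Solving, Q(t) = -2t³ + t² + t - 2.
The constant term is Q(0) = -2.

-2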